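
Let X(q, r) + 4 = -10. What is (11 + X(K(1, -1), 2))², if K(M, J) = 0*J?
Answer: 9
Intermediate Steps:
K(M, J) = 0
X(q, r) = -14 (X(q, r) = -4 - 10 = -14)
(11 + X(K(1, -1), 2))² = (11 - 14)² = (-3)² = 9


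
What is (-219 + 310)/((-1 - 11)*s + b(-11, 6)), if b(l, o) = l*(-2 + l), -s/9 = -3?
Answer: -91/181 ≈ -0.50276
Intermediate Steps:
s = 27 (s = -9*(-3) = 27)
(-219 + 310)/((-1 - 11)*s + b(-11, 6)) = (-219 + 310)/((-1 - 11)*27 - 11*(-2 - 11)) = 91/(-12*27 - 11*(-13)) = 91/(-324 + 143) = 91/(-181) = 91*(-1/181) = -91/181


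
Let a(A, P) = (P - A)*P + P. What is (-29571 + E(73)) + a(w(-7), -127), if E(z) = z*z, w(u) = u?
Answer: -9129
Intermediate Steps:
a(A, P) = P + P*(P - A) (a(A, P) = P*(P - A) + P = P + P*(P - A))
E(z) = z²
(-29571 + E(73)) + a(w(-7), -127) = (-29571 + 73²) - 127*(1 - 127 - 1*(-7)) = (-29571 + 5329) - 127*(1 - 127 + 7) = -24242 - 127*(-119) = -24242 + 15113 = -9129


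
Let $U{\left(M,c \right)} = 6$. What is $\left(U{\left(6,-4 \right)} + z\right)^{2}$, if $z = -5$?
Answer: $1$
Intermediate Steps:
$\left(U{\left(6,-4 \right)} + z\right)^{2} = \left(6 - 5\right)^{2} = 1^{2} = 1$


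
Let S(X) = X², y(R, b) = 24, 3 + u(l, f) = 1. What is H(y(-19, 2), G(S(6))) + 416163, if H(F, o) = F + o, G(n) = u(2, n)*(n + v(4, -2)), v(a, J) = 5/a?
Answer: 832225/2 ≈ 4.1611e+5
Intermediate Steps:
u(l, f) = -2 (u(l, f) = -3 + 1 = -2)
G(n) = -5/2 - 2*n (G(n) = -2*(n + 5/4) = -2*(5/4 + n) = -5/2 - 2*n)
H(y(-19, 2), G(S(6))) + 416163 = (24 + (-5/2 - 2*6²)) + 416163 = (24 + (-5/2 - 2*36)) + 416163 = (24 + (-5/2 - 72)) + 416163 = (24 - 149/2) + 416163 = -101/2 + 416163 = 832225/2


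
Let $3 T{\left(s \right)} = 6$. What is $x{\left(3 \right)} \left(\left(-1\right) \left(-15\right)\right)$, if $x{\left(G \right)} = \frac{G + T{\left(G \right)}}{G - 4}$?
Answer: $-75$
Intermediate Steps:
$T{\left(s \right)} = 2$ ($T{\left(s \right)} = \frac{1}{3} \cdot 6 = 2$)
$x{\left(G \right)} = \frac{2 + G}{-4 + G}$ ($x{\left(G \right)} = \frac{G + 2}{G - 4} = \frac{2 + G}{-4 + G}$)
$x{\left(3 \right)} \left(\left(-1\right) \left(-15\right)\right) = \frac{2 + 3}{-4 + 3} \left(\left(-1\right) \left(-15\right)\right) = \frac{1}{-1} \cdot 5 \cdot 15 = \left(-1\right) 5 \cdot 15 = \left(-5\right) 15 = -75$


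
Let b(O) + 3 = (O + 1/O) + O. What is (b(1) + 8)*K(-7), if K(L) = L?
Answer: -56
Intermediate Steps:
b(O) = -3 + 1/O + 2*O (b(O) = -3 + ((O + 1/O) + O) = -3 + (1/O + 2*O) = -3 + 1/O + 2*O)
(b(1) + 8)*K(-7) = ((-3 + 1/1 + 2*1) + 8)*(-7) = ((-3 + 1 + 2) + 8)*(-7) = (0 + 8)*(-7) = 8*(-7) = -56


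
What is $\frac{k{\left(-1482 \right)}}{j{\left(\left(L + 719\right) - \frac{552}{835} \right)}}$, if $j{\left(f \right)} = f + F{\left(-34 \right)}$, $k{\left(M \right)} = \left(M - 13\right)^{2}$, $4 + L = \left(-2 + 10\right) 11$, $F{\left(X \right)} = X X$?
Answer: $\frac{1866245875}{1635213} \approx 1141.3$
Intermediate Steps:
$F{\left(X \right)} = X^{2}$
$L = 84$ ($L = -4 + \left(-2 + 10\right) 11 = -4 + 8 \cdot 11 = -4 + 88 = 84$)
$k{\left(M \right)} = \left(-13 + M\right)^{2}$
$j{\left(f \right)} = 1156 + f$ ($j{\left(f \right)} = f + \left(-34\right)^{2} = f + 1156 = 1156 + f$)
$\frac{k{\left(-1482 \right)}}{j{\left(\left(L + 719\right) - \frac{552}{835} \right)}} = \frac{\left(-13 - 1482\right)^{2}}{1156 + \left(\left(84 + 719\right) - \frac{552}{835}\right)} = \frac{\left(-1495\right)^{2}}{1156 + \left(803 - \frac{552}{835}\right)} = \frac{2235025}{1156 + \left(803 - \frac{552}{835}\right)} = \frac{2235025}{1156 + \frac{669953}{835}} = \frac{2235025}{\frac{1635213}{835}} = 2235025 \cdot \frac{835}{1635213} = \frac{1866245875}{1635213}$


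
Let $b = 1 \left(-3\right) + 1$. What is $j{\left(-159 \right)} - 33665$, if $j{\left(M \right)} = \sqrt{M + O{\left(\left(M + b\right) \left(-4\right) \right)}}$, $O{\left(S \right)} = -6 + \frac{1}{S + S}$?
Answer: $-33665 + \frac{i \sqrt{68431118}}{644} \approx -33665.0 + 12.845 i$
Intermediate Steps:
$b = -2$ ($b = -3 + 1 = -2$)
$O{\left(S \right)} = -6 + \frac{1}{2 S}$
$j{\left(M \right)} = \sqrt{-6 + M + \frac{1}{2 \left(8 - 4 M\right)}}$ ($j{\left(M \right)} = \sqrt{M - \left(6 - \frac{1}{2 \left(M - 2\right) \left(-4\right)}\right)} = \sqrt{M - \left(6 - \frac{1}{2 \left(-2 + M\right) \left(-4\right)}\right)} = \sqrt{M - \left(6 - \frac{1}{2 \left(8 - 4 M\right)}\right)} = \sqrt{-6 + M + \frac{1}{2 \left(8 - 4 M\right)}}$)
$j{\left(-159 \right)} - 33665 = \frac{\sqrt{2} \sqrt{-48 - \frac{1}{-2 - 159} + 8 \left(-159\right)}}{4} - 33665 = \frac{\sqrt{2} \sqrt{-48 - \frac{1}{-161} - 1272}}{4} - 33665 = \frac{\sqrt{2} \sqrt{-48 - - \frac{1}{161} - 1272}}{4} - 33665 = \frac{\sqrt{2} \sqrt{-48 + \frac{1}{161} - 1272}}{4} - 33665 = \frac{\sqrt{2} \sqrt{- \frac{212519}{161}}}{4} - 33665 = \frac{\sqrt{2} \frac{i \sqrt{34215559}}{161}}{4} - 33665 = \frac{i \sqrt{68431118}}{644} - 33665 = -33665 + \frac{i \sqrt{68431118}}{644}$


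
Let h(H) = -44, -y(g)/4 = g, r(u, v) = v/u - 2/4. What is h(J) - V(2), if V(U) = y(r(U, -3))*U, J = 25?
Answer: -60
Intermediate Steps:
r(u, v) = -½ + v/u (r(u, v) = v/u - 2*¼ = v/u - ½ = -½ + v/u)
y(g) = -4*g
V(U) = 12 + 2*U (V(U) = (-4*(-3 - U/2)/U)*U = 12 + 2*U)
h(J) - V(2) = -44 - (12 + 2*2) = -44 - (12 + 4) = -44 - 1*16 = -44 - 16 = -60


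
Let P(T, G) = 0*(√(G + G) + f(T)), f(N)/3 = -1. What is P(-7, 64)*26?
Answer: 0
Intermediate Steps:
f(N) = -3 (f(N) = 3*(-1) = -3)
P(T, G) = 0 (P(T, G) = 0*(√(G + G) - 3) = 0*(√(2*G) - 3) = 0*(√2*√G - 3) = 0*(-3 + √2*√G) = 0)
P(-7, 64)*26 = 0*26 = 0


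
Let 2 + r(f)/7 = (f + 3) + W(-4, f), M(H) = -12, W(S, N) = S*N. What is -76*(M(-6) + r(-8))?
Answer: -12388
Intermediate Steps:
W(S, N) = N*S
r(f) = 7 - 21*f (r(f) = -14 + 7*((f + 3) + f*(-4)) = -14 + 7*((3 + f) - 4*f) = -14 + 7*(3 - 3*f) = -14 + (21 - 21*f) = 7 - 21*f)
-76*(M(-6) + r(-8)) = -76*(-12 + (7 - 21*(-8))) = -76*(-12 + (7 + 168)) = -76*(-12 + 175) = -76*163 = -12388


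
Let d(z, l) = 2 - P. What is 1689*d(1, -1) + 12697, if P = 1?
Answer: 14386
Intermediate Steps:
d(z, l) = 1 (d(z, l) = 2 - 1*1 = 2 - 1 = 1)
1689*d(1, -1) + 12697 = 1689*1 + 12697 = 1689 + 12697 = 14386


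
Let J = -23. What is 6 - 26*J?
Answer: 604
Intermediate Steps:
6 - 26*J = 6 - 26*(-23) = 6 + 598 = 604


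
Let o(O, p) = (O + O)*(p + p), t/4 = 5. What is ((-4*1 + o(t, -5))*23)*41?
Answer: -380972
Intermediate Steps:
t = 20 (t = 4*5 = 20)
o(O, p) = 4*O*p (o(O, p) = (2*O)*(2*p) = 4*O*p)
((-4*1 + o(t, -5))*23)*41 = ((-4*1 + 4*20*(-5))*23)*41 = ((-4 - 400)*23)*41 = -404*23*41 = -9292*41 = -380972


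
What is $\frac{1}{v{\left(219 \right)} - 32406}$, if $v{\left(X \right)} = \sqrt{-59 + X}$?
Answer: $- \frac{16203}{525074338} - \frac{\sqrt{10}}{262537169} \approx -3.0871 \cdot 10^{-5}$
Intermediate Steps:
$\frac{1}{v{\left(219 \right)} - 32406} = \frac{1}{\sqrt{-59 + 219} - 32406} = \frac{1}{\sqrt{160} - 32406} = \frac{1}{4 \sqrt{10} - 32406} = \frac{1}{-32406 + 4 \sqrt{10}}$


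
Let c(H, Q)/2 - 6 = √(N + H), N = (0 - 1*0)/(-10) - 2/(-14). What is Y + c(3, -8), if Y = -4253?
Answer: -4241 + 2*√154/7 ≈ -4237.5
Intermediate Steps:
N = ⅐ (N = (0 + 0)*(-⅒) - 2*(-1/14) = 0*(-⅒) + ⅐ = 0 + ⅐ = ⅐ ≈ 0.14286)
c(H, Q) = 12 + 2*√(⅐ + H)
Y + c(3, -8) = -4253 + (12 + 2*√(7 + 49*3)/7) = -4253 + (12 + 2*√(7 + 147)/7) = -4253 + (12 + 2*√154/7) = -4241 + 2*√154/7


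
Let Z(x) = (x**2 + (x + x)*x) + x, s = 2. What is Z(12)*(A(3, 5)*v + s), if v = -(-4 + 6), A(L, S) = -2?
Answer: 2664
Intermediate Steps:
v = -2 (v = -1*2 = -2)
Z(x) = x + 3*x**2 (Z(x) = (x**2 + (2*x)*x) + x = (x**2 + 2*x**2) + x = 3*x**2 + x = x + 3*x**2)
Z(12)*(A(3, 5)*v + s) = (12*(1 + 3*12))*(-2*(-2) + 2) = (12*(1 + 36))*(4 + 2) = (12*37)*6 = 444*6 = 2664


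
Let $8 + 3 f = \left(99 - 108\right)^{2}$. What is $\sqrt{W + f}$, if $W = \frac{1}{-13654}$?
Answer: $\frac{\sqrt{40828422918}}{40962} \approx 4.9329$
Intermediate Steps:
$W = - \frac{1}{13654} \approx -7.3239 \cdot 10^{-5}$
$f = \frac{73}{3}$ ($f = - \frac{8}{3} + \frac{\left(99 - 108\right)^{2}}{3} = - \frac{8}{3} + \frac{\left(-9\right)^{2}}{3} = - \frac{8}{3} + \frac{1}{3} \cdot 81 = - \frac{8}{3} + 27 = \frac{73}{3} \approx 24.333$)
$\sqrt{W + f} = \sqrt{- \frac{1}{13654} + \frac{73}{3}} = \sqrt{\frac{996739}{40962}} = \frac{\sqrt{40828422918}}{40962}$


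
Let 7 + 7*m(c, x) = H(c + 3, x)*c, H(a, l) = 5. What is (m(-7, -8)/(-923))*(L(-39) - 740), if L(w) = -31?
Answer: -4626/923 ≈ -5.0119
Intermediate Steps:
m(c, x) = -1 + 5*c/7 (m(c, x) = -1 + (5*c)/7 = -1 + 5*c/7)
(m(-7, -8)/(-923))*(L(-39) - 740) = ((-1 + (5/7)*(-7))/(-923))*(-31 - 740) = ((-1 - 5)*(-1/923))*(-771) = -6*(-1/923)*(-771) = (6/923)*(-771) = -4626/923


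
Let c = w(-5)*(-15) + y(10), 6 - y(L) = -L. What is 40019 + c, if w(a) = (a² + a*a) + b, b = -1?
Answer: 39300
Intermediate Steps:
w(a) = -1 + 2*a² (w(a) = (a² + a*a) - 1 = (a² + a²) - 1 = 2*a² - 1 = -1 + 2*a²)
y(L) = 6 + L (y(L) = 6 - (-1)*L = 6 + L)
c = -719 (c = (-1 + 2*(-5)²)*(-15) + (6 + 10) = (-1 + 2*25)*(-15) + 16 = (-1 + 50)*(-15) + 16 = 49*(-15) + 16 = -735 + 16 = -719)
40019 + c = 40019 - 719 = 39300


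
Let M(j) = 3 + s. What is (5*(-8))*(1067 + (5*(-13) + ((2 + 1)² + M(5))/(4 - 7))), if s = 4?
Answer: -119600/3 ≈ -39867.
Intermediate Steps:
M(j) = 7 (M(j) = 3 + 4 = 7)
(5*(-8))*(1067 + (5*(-13) + ((2 + 1)² + M(5))/(4 - 7))) = (5*(-8))*(1067 + (5*(-13) + ((2 + 1)² + 7)/(4 - 7))) = -40*(1067 + (-65 + (3² + 7)/(-3))) = -40*(1067 + (-65 + (9 + 7)*(-⅓))) = -40*(1067 + (-65 + 16*(-⅓))) = -40*(1067 + (-65 - 16/3)) = -40*(1067 - 211/3) = -40*2990/3 = -119600/3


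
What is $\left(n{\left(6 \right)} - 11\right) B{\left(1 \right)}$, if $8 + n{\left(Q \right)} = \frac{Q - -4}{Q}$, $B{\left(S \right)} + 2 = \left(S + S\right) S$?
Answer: $0$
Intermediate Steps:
$B{\left(S \right)} = -2 + 2 S^{2}$ ($B{\left(S \right)} = -2 + \left(S + S\right) S = -2 + 2 S S = -2 + 2 S^{2}$)
$n{\left(Q \right)} = -8 + \frac{4 + Q}{Q}$ ($n{\left(Q \right)} = -8 + \frac{Q - -4}{Q} = -8 + \frac{Q + 4}{Q} = -8 + \frac{4 + Q}{Q}$)
$\left(n{\left(6 \right)} - 11\right) B{\left(1 \right)} = \left(\left(-7 + \frac{4}{6}\right) - 11\right) \left(-2 + 2 \cdot 1^{2}\right) = \left(\left(-7 + 4 \cdot \frac{1}{6}\right) - 11\right) \left(-2 + 2 \cdot 1\right) = \left(\left(-7 + \frac{2}{3}\right) - 11\right) \left(-2 + 2\right) = \left(- \frac{19}{3} - 11\right) 0 = \left(- \frac{52}{3}\right) 0 = 0$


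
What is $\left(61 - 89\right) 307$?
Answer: $-8596$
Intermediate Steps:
$\left(61 - 89\right) 307 = \left(-28\right) 307 = -8596$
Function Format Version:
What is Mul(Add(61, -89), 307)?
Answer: -8596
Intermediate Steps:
Mul(Add(61, -89), 307) = Mul(-28, 307) = -8596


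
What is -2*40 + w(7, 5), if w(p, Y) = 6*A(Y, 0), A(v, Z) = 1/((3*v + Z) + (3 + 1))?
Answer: -1514/19 ≈ -79.684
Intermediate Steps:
A(v, Z) = 1/(4 + Z + 3*v) (A(v, Z) = 1/((Z + 3*v) + 4) = 1/(4 + Z + 3*v))
w(p, Y) = 6/(4 + 3*Y) (w(p, Y) = 6/(4 + 0 + 3*Y) = 6/(4 + 3*Y))
-2*40 + w(7, 5) = -2*40 + 6/(4 + 3*5) = -80 + 6/(4 + 15) = -80 + 6/19 = -1514/19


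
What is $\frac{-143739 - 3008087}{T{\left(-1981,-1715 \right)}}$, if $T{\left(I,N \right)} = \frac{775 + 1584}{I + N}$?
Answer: $\frac{1664164128}{337} \approx 4.9382 \cdot 10^{6}$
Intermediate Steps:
$T{\left(I,N \right)} = \frac{2359}{I + N}$
$\frac{-143739 - 3008087}{T{\left(-1981,-1715 \right)}} = \frac{-143739 - 3008087}{2359 \frac{1}{-1981 - 1715}} = - \frac{3151826}{2359 \frac{1}{-3696}} = - \frac{3151826}{2359 \left(- \frac{1}{3696}\right)} = - \frac{3151826}{- \frac{337}{528}} = \left(-3151826\right) \left(- \frac{528}{337}\right) = \frac{1664164128}{337}$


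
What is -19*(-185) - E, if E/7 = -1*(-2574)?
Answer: -14503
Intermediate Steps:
E = 18018 (E = 7*(-1*(-2574)) = 7*2574 = 18018)
-19*(-185) - E = -19*(-185) - 1*18018 = 3515 - 18018 = -14503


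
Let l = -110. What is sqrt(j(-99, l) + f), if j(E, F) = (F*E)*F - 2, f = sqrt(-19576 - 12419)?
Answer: sqrt(-1197902 + 9*I*sqrt(395)) ≈ 0.082 + 1094.5*I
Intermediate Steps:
f = 9*I*sqrt(395) (f = sqrt(-31995) = 9*I*sqrt(395) ≈ 178.87*I)
j(E, F) = -2 + E*F**2 (j(E, F) = (E*F)*F - 2 = E*F**2 - 2 = -2 + E*F**2)
sqrt(j(-99, l) + f) = sqrt((-2 - 99*(-110)**2) + 9*I*sqrt(395)) = sqrt((-2 - 99*12100) + 9*I*sqrt(395)) = sqrt((-2 - 1197900) + 9*I*sqrt(395)) = sqrt(-1197902 + 9*I*sqrt(395))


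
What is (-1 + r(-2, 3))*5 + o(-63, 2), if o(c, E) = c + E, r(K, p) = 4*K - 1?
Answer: -111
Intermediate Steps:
r(K, p) = -1 + 4*K
o(c, E) = E + c
(-1 + r(-2, 3))*5 + o(-63, 2) = (-1 + (-1 + 4*(-2)))*5 + (2 - 63) = (-1 + (-1 - 8))*5 - 61 = (-1 - 9)*5 - 61 = -10*5 - 61 = -50 - 61 = -111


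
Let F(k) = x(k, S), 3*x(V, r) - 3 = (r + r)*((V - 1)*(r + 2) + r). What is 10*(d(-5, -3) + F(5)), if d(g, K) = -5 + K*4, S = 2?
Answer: 80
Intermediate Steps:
x(V, r) = 1 + 2*r*(r + (-1 + V)*(2 + r))/3 (x(V, r) = 1 + ((r + r)*((V - 1)*(r + 2) + r))/3 = 1 + ((2*r)*((-1 + V)*(2 + r) + r))/3 = 1 + ((2*r)*(r + (-1 + V)*(2 + r)))/3 = 1 + (2*r*(r + (-1 + V)*(2 + r)))/3 = 1 + 2*r*(r + (-1 + V)*(2 + r))/3)
F(k) = -5/3 + 16*k/3 (F(k) = 1 - 4/3*2 + (⅔)*k*2² + (4/3)*k*2 = 1 - 8/3 + (⅔)*k*4 + 8*k/3 = 1 - 8/3 + 8*k/3 + 8*k/3 = -5/3 + 16*k/3)
d(g, K) = -5 + 4*K
10*(d(-5, -3) + F(5)) = 10*((-5 + 4*(-3)) + (-5/3 + (16/3)*5)) = 10*((-5 - 12) + (-5/3 + 80/3)) = 10*(-17 + 25) = 10*8 = 80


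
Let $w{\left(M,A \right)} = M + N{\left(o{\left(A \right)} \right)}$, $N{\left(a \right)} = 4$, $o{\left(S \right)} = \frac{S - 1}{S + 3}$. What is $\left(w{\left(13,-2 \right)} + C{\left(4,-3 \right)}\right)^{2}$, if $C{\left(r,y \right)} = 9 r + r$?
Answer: $3249$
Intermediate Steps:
$o{\left(S \right)} = \frac{-1 + S}{3 + S}$
$C{\left(r,y \right)} = 10 r$
$w{\left(M,A \right)} = 4 + M$ ($w{\left(M,A \right)} = M + 4 = 4 + M$)
$\left(w{\left(13,-2 \right)} + C{\left(4,-3 \right)}\right)^{2} = \left(\left(4 + 13\right) + 10 \cdot 4\right)^{2} = \left(17 + 40\right)^{2} = 57^{2} = 3249$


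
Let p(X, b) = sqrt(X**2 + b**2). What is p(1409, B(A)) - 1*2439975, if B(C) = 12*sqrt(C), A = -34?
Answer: -2439975 + sqrt(1980385) ≈ -2.4386e+6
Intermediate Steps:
p(1409, B(A)) - 1*2439975 = sqrt(1409**2 + (12*sqrt(-34))**2) - 1*2439975 = sqrt(1985281 + (12*(I*sqrt(34)))**2) - 2439975 = sqrt(1985281 + (12*I*sqrt(34))**2) - 2439975 = sqrt(1985281 - 4896) - 2439975 = sqrt(1980385) - 2439975 = -2439975 + sqrt(1980385)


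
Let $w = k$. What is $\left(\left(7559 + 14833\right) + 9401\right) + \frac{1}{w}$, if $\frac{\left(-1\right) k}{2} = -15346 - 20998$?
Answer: $\frac{2310969585}{72688} \approx 31793.0$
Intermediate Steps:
$k = 72688$ ($k = - 2 \left(-15346 - 20998\right) = \left(-2\right) \left(-36344\right) = 72688$)
$w = 72688$
$\left(\left(7559 + 14833\right) + 9401\right) + \frac{1}{w} = \left(\left(7559 + 14833\right) + 9401\right) + \frac{1}{72688} = \left(22392 + 9401\right) + \frac{1}{72688} = 31793 + \frac{1}{72688} = \frac{2310969585}{72688}$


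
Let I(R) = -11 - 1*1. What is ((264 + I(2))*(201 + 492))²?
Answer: 30497732496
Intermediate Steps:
I(R) = -12 (I(R) = -11 - 1 = -12)
((264 + I(2))*(201 + 492))² = ((264 - 12)*(201 + 492))² = (252*693)² = 174636² = 30497732496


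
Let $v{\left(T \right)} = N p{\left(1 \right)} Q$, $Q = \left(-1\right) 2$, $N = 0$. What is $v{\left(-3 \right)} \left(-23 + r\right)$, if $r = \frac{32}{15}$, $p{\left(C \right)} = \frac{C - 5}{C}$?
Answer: $0$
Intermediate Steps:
$p{\left(C \right)} = \frac{-5 + C}{C}$
$Q = -2$
$r = \frac{32}{15}$ ($r = 32 \cdot \frac{1}{15} = \frac{32}{15} \approx 2.1333$)
$v{\left(T \right)} = 0$ ($v{\left(T \right)} = 0 \frac{-5 + 1}{1} \left(-2\right) = 0 \cdot 1 \left(-4\right) \left(-2\right) = 0 \left(-4\right) \left(-2\right) = 0 \left(-2\right) = 0$)
$v{\left(-3 \right)} \left(-23 + r\right) = 0 \left(-23 + \frac{32}{15}\right) = 0 \left(- \frac{313}{15}\right) = 0$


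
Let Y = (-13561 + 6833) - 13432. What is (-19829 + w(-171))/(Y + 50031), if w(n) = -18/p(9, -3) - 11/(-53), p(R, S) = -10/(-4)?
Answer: -5256538/7915815 ≈ -0.66405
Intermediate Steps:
p(R, S) = 5/2 (p(R, S) = -10*(-¼) = 5/2)
Y = -20160 (Y = -6728 - 13432 = -20160)
w(n) = -1853/265 (w(n) = -18/5/2 - 11/(-53) = -18*⅖ - 11*(-1/53) = -36/5 + 11/53 = -1853/265)
(-19829 + w(-171))/(Y + 50031) = (-19829 - 1853/265)/(-20160 + 50031) = -5256538/265/29871 = -5256538/265*1/29871 = -5256538/7915815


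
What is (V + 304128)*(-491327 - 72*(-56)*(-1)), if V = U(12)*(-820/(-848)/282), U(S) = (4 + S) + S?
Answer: -2251653602854757/14946 ≈ -1.5065e+11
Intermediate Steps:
U(S) = 4 + 2*S
V = 1435/14946 (V = (4 + 2*12)*(-820/(-848)/282) = (4 + 24)*(-820*(-1/848)*(1/282)) = 28*((205/212)*(1/282)) = 28*(205/59784) = 1435/14946 ≈ 0.096012)
(V + 304128)*(-491327 - 72*(-56)*(-1)) = (1435/14946 + 304128)*(-491327 - 72*(-56)*(-1)) = 4545498523*(-491327 + 4032*(-1))/14946 = 4545498523*(-491327 - 4032)/14946 = (4545498523/14946)*(-495359) = -2251653602854757/14946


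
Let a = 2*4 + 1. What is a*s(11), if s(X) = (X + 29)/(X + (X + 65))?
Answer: 120/29 ≈ 4.1379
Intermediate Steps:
s(X) = (29 + X)/(65 + 2*X) (s(X) = (29 + X)/(X + (65 + X)) = (29 + X)/(65 + 2*X))
a = 9 (a = 8 + 1 = 9)
a*s(11) = 9*((29 + 11)/(65 + 2*11)) = 9*(40/(65 + 22)) = 9*(40/87) = 120/29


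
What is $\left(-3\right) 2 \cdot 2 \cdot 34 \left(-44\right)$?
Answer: $17952$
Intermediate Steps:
$\left(-3\right) 2 \cdot 2 \cdot 34 \left(-44\right) = \left(-6\right) 2 \cdot 34 \left(-44\right) = \left(-12\right) 34 \left(-44\right) = \left(-408\right) \left(-44\right) = 17952$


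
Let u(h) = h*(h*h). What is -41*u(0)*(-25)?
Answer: 0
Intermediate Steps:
u(h) = h**3 (u(h) = h*h**2 = h**3)
-41*u(0)*(-25) = -41*0**3*(-25) = -41*0*(-25) = 0*(-25) = 0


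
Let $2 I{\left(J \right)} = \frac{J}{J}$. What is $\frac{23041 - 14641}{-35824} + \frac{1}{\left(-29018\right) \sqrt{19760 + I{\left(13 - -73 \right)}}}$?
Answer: $- \frac{525}{2239} - \frac{\sqrt{79042}}{1146820378} \approx -0.23448$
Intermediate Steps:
$I{\left(J \right)} = \frac{1}{2}$ ($I{\left(J \right)} = \frac{J \frac{1}{J}}{2} = \frac{1}{2} \cdot 1 = \frac{1}{2}$)
$\frac{23041 - 14641}{-35824} + \frac{1}{\left(-29018\right) \sqrt{19760 + I{\left(13 - -73 \right)}}} = \frac{23041 - 14641}{-35824} + \frac{1}{\left(-29018\right) \sqrt{19760 + \frac{1}{2}}} = \left(23041 - 14641\right) \left(- \frac{1}{35824}\right) - \frac{1}{29018 \sqrt{\frac{39521}{2}}} = 8400 \left(- \frac{1}{35824}\right) - \frac{1}{29018 \frac{\sqrt{79042}}{2}} = - \frac{525}{2239} - \frac{\frac{1}{39521} \sqrt{79042}}{29018} = - \frac{525}{2239} - \frac{\sqrt{79042}}{1146820378}$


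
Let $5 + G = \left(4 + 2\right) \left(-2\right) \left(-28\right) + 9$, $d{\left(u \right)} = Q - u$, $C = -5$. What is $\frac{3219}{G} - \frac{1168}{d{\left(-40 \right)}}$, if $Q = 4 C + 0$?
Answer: $- \frac{16637}{340} \approx -48.932$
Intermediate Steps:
$Q = -20$ ($Q = 4 \left(-5\right) + 0 = -20 + 0 = -20$)
$d{\left(u \right)} = -20 - u$
$G = 340$ ($G = -5 + \left(\left(4 + 2\right) \left(-2\right) \left(-28\right) + 9\right) = -5 + \left(6 \left(-2\right) \left(-28\right) + 9\right) = -5 + \left(\left(-12\right) \left(-28\right) + 9\right) = -5 + \left(336 + 9\right) = -5 + 345 = 340$)
$\frac{3219}{G} - \frac{1168}{d{\left(-40 \right)}} = \frac{3219}{340} - \frac{1168}{-20 - -40} = 3219 \cdot \frac{1}{340} - \frac{1168}{-20 + 40} = \frac{3219}{340} - \frac{1168}{20} = \frac{3219}{340} - \frac{292}{5} = - \frac{16637}{340}$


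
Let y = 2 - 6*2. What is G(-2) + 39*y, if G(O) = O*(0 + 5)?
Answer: -400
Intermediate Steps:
G(O) = 5*O (G(O) = O*5 = 5*O)
y = -10 (y = 2 - 12 = -10)
G(-2) + 39*y = 5*(-2) + 39*(-10) = -10 - 390 = -400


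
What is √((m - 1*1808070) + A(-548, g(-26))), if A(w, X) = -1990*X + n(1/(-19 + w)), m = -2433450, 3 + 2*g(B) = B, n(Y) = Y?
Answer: 8*I*√261251053/63 ≈ 2052.5*I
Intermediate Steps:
g(B) = -3/2 + B/2
A(w, X) = 1/(-19 + w) - 1990*X (A(w, X) = -1990*X + 1/(-19 + w) = 1/(-19 + w) - 1990*X)
√((m - 1*1808070) + A(-548, g(-26))) = √((-2433450 - 1*1808070) + (1 - 1990*(-3/2 + (½)*(-26))*(-19 - 548))/(-19 - 548)) = √((-2433450 - 1808070) + (1 - 1990*(-3/2 - 13)*(-567))/(-567)) = √(-4241520 - (1 - 1990*(-29/2)*(-567))/567) = √(-4241520 - (1 - 16360785)/567) = √(-4241520 - 1/567*(-16360784)) = √(-4241520 + 16360784/567) = √(-2388581056/567) = 8*I*√261251053/63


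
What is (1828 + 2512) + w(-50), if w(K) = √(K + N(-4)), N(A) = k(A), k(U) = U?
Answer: 4340 + 3*I*√6 ≈ 4340.0 + 7.3485*I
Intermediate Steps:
N(A) = A
w(K) = √(-4 + K) (w(K) = √(K - 4) = √(-4 + K))
(1828 + 2512) + w(-50) = (1828 + 2512) + √(-4 - 50) = 4340 + √(-54) = 4340 + 3*I*√6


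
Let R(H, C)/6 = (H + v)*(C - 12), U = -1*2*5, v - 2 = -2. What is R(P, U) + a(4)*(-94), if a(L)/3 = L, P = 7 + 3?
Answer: -2448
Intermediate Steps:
P = 10
v = 0 (v = 2 - 2 = 0)
a(L) = 3*L
U = -10 (U = -2*5 = -10)
R(H, C) = 6*H*(-12 + C) (R(H, C) = 6*((H + 0)*(C - 12)) = 6*(H*(-12 + C)) = 6*H*(-12 + C))
R(P, U) + a(4)*(-94) = 6*10*(-12 - 10) + (3*4)*(-94) = 6*10*(-22) + 12*(-94) = -1320 - 1128 = -2448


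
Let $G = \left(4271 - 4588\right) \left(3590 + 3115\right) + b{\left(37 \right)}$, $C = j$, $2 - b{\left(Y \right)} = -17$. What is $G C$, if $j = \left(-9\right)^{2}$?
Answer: $-172162746$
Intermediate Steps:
$b{\left(Y \right)} = 19$ ($b{\left(Y \right)} = 2 - -17 = 2 + 17 = 19$)
$j = 81$
$C = 81$
$G = -2125466$ ($G = \left(4271 - 4588\right) \left(3590 + 3115\right) + 19 = \left(-317\right) 6705 + 19 = -2125485 + 19 = -2125466$)
$G C = \left(-2125466\right) 81 = -172162746$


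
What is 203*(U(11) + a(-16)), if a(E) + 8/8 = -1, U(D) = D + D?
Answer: 4060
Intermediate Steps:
U(D) = 2*D
a(E) = -2 (a(E) = -1 - 1 = -2)
203*(U(11) + a(-16)) = 203*(2*11 - 2) = 203*(22 - 2) = 203*20 = 4060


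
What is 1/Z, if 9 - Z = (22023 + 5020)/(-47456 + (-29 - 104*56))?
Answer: 53309/506824 ≈ 0.10518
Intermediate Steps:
Z = 506824/53309 (Z = 9 - (22023 + 5020)/(-47456 + (-29 - 104*56)) = 9 - 27043/(-47456 + (-29 - 5824)) = 9 - 27043/(-47456 - 5853) = 9 - 27043/(-53309) = 9 - 27043*(-1)/53309 = 9 - 1*(-27043/53309) = 9 + 27043/53309 = 506824/53309 ≈ 9.5073)
1/Z = 1/(506824/53309) = 53309/506824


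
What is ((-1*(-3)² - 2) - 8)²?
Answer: 361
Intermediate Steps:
((-1*(-3)² - 2) - 8)² = ((-1*9 - 2) - 8)² = ((-9 - 2) - 8)² = (-11 - 8)² = (-19)² = 361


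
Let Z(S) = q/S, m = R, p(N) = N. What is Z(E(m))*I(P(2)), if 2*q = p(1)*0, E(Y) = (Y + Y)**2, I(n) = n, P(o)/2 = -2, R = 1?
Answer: 0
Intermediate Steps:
P(o) = -4 (P(o) = 2*(-2) = -4)
m = 1
E(Y) = 4*Y**2 (E(Y) = (2*Y)**2 = 4*Y**2)
q = 0 (q = (1*0)/2 = (1/2)*0 = 0)
Z(S) = 0 (Z(S) = 0/S = 0)
Z(E(m))*I(P(2)) = 0*(-4) = 0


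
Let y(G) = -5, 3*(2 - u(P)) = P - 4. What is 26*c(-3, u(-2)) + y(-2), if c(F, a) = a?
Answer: 99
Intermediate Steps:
u(P) = 10/3 - P/3 (u(P) = 2 - (P - 4)/3 = 2 - (-4 + P)/3 = 2 + (4/3 - P/3) = 10/3 - P/3)
26*c(-3, u(-2)) + y(-2) = 26*(10/3 - ⅓*(-2)) - 5 = 26*(10/3 + ⅔) - 5 = 26*4 - 5 = 104 - 5 = 99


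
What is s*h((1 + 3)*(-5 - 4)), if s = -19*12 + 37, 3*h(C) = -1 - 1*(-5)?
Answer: -764/3 ≈ -254.67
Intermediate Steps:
h(C) = 4/3 (h(C) = (-1 - 1*(-5))/3 = (-1 + 5)/3 = (⅓)*4 = 4/3)
s = -191 (s = -228 + 37 = -191)
s*h((1 + 3)*(-5 - 4)) = -191*4/3 = -764/3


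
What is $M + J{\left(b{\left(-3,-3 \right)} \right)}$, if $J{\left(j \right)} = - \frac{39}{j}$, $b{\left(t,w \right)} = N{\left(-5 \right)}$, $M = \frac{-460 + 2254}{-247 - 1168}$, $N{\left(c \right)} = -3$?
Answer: $\frac{16601}{1415} \approx 11.732$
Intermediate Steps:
$M = - \frac{1794}{1415}$ ($M = \frac{1794}{-1415} = 1794 \left(- \frac{1}{1415}\right) = - \frac{1794}{1415} \approx -1.2678$)
$b{\left(t,w \right)} = -3$
$M + J{\left(b{\left(-3,-3 \right)} \right)} = - \frac{1794}{1415} - \frac{39}{-3} = - \frac{1794}{1415} - -13 = - \frac{1794}{1415} + 13 = \frac{16601}{1415}$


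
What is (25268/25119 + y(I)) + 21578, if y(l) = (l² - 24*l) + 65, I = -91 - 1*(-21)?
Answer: 708958805/25119 ≈ 28224.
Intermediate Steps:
I = -70 (I = -91 + 21 = -70)
y(l) = 65 + l² - 24*l
(25268/25119 + y(I)) + 21578 = (25268/25119 + (65 + (-70)² - 24*(-70))) + 21578 = (25268*(1/25119) + (65 + 4900 + 1680)) + 21578 = (25268/25119 + 6645) + 21578 = 166941023/25119 + 21578 = 708958805/25119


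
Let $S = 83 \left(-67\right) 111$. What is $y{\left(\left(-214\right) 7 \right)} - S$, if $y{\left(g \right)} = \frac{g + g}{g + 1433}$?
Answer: $\frac{40125611}{65} \approx 6.1732 \cdot 10^{5}$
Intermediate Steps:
$y{\left(g \right)} = \frac{2 g}{1433 + g}$
$S = -617271$ ($S = \left(-5561\right) 111 = -617271$)
$y{\left(\left(-214\right) 7 \right)} - S = \frac{2 \left(\left(-214\right) 7\right)}{1433 - 1498} - -617271 = 2 \left(-1498\right) \frac{1}{1433 - 1498} + 617271 = 2 \left(-1498\right) \frac{1}{-65} + 617271 = 2 \left(-1498\right) \left(- \frac{1}{65}\right) + 617271 = \frac{2996}{65} + 617271 = \frac{40125611}{65}$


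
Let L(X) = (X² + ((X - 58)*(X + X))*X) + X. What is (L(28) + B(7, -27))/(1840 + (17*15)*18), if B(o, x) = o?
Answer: -46221/6430 ≈ -7.1883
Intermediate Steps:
L(X) = X + X² + 2*X²*(-58 + X) (L(X) = (X² + ((-58 + X)*(2*X))*X) + X = (X² + (2*X*(-58 + X))*X) + X = (X² + 2*X²*(-58 + X)) + X = X + X² + 2*X²*(-58 + X))
(L(28) + B(7, -27))/(1840 + (17*15)*18) = (28*(1 - 115*28 + 2*28²) + 7)/(1840 + (17*15)*18) = (28*(1 - 3220 + 2*784) + 7)/(1840 + 255*18) = (28*(1 - 3220 + 1568) + 7)/(1840 + 4590) = (28*(-1651) + 7)/6430 = (-46228 + 7)*(1/6430) = -46221*1/6430 = -46221/6430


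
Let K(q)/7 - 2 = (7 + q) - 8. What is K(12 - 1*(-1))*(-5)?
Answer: -490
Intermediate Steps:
K(q) = 7 + 7*q (K(q) = 14 + 7*((7 + q) - 8) = 14 + 7*(-1 + q) = 14 + (-7 + 7*q) = 7 + 7*q)
K(12 - 1*(-1))*(-5) = (7 + 7*(12 - 1*(-1)))*(-5) = (7 + 7*(12 + 1))*(-5) = (7 + 7*13)*(-5) = (7 + 91)*(-5) = 98*(-5) = -490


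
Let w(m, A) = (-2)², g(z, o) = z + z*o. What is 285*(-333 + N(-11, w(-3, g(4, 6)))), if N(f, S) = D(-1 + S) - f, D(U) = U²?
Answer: -89205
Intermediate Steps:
g(z, o) = z + o*z
w(m, A) = 4
N(f, S) = (-1 + S)² - f
285*(-333 + N(-11, w(-3, g(4, 6)))) = 285*(-333 + ((-1 + 4)² - 1*(-11))) = 285*(-333 + (3² + 11)) = 285*(-333 + (9 + 11)) = 285*(-333 + 20) = 285*(-313) = -89205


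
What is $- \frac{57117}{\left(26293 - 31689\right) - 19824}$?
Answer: $\frac{57117}{25220} \approx 2.2648$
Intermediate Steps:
$- \frac{57117}{\left(26293 - 31689\right) - 19824} = - \frac{57117}{-5396 - 19824} = - \frac{57117}{-25220} = \left(-57117\right) \left(- \frac{1}{25220}\right) = \frac{57117}{25220}$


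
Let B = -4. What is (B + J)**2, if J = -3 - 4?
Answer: 121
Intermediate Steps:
J = -7
(B + J)**2 = (-4 - 7)**2 = (-11)**2 = 121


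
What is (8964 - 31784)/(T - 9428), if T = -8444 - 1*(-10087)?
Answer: 4564/1557 ≈ 2.9313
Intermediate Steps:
T = 1643 (T = -8444 + 10087 = 1643)
(8964 - 31784)/(T - 9428) = (8964 - 31784)/(1643 - 9428) = -22820/(-7785) = -22820*(-1/7785) = 4564/1557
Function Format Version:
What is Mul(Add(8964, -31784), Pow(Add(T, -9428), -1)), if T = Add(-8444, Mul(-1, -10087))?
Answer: Rational(4564, 1557) ≈ 2.9313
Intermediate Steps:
T = 1643 (T = Add(-8444, 10087) = 1643)
Mul(Add(8964, -31784), Pow(Add(T, -9428), -1)) = Mul(Add(8964, -31784), Pow(Add(1643, -9428), -1)) = Mul(-22820, Pow(-7785, -1)) = Mul(-22820, Rational(-1, 7785)) = Rational(4564, 1557)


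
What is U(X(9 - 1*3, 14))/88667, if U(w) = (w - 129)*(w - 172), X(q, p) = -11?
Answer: 25620/88667 ≈ 0.28895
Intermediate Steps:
U(w) = (-172 + w)*(-129 + w) (U(w) = (-129 + w)*(-172 + w) = (-172 + w)*(-129 + w))
U(X(9 - 1*3, 14))/88667 = (22188 + (-11)² - 301*(-11))/88667 = (22188 + 121 + 3311)*(1/88667) = 25620*(1/88667) = 25620/88667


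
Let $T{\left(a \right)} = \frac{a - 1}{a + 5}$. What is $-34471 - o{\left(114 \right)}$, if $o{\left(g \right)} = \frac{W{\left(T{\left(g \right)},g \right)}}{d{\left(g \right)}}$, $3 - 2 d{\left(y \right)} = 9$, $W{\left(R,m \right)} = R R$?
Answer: $- \frac{1464418724}{42483} \approx -34471.0$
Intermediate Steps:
$T{\left(a \right)} = \frac{-1 + a}{5 + a}$
$W{\left(R,m \right)} = R^{2}$
$d{\left(y \right)} = -3$ ($d{\left(y \right)} = \frac{3}{2} - \frac{9}{2} = -3$)
$o{\left(g \right)} = - \frac{\left(-1 + g\right)^{2}}{3 \left(5 + g\right)^{2}}$ ($o{\left(g \right)} = \frac{\left(\frac{-1 + g}{5 + g}\right)^{2}}{-3} = \frac{\left(-1 + g\right)^{2}}{\left(5 + g\right)^{2}} \left(- \frac{1}{3}\right) = - \frac{\left(-1 + g\right)^{2}}{3 \left(5 + g\right)^{2}}$)
$-34471 - o{\left(114 \right)} = -34471 - - \frac{\left(-1 + 114\right)^{2}}{3 \left(5 + 114\right)^{2}} = -34471 - - \frac{113^{2}}{3 \cdot 14161} = -34471 - \left(- \frac{1}{3}\right) 12769 \cdot \frac{1}{14161} = -34471 - - \frac{12769}{42483} = -34471 + \frac{12769}{42483} = - \frac{1464418724}{42483}$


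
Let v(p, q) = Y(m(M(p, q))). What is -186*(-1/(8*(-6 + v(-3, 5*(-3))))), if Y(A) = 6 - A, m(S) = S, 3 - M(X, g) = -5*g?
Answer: 31/96 ≈ 0.32292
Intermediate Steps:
M(X, g) = 3 + 5*g (M(X, g) = 3 - (-5)*g = 3 + 5*g)
v(p, q) = 3 - 5*q (v(p, q) = 6 - (3 + 5*q) = 6 + (-3 - 5*q) = 3 - 5*q)
-186*(-1/(8*(-6 + v(-3, 5*(-3))))) = -186*(-1/(8*(-6 + (3 - 25*(-3))))) = -186*(-1/(8*(-6 + (3 - 5*(-15))))) = -186*(-1/(8*(-6 + (3 + 75)))) = -186*(-1/(8*(-6 + 78))) = -186/(72*(-8)) = -186/(-576) = -186*(-1/576) = 31/96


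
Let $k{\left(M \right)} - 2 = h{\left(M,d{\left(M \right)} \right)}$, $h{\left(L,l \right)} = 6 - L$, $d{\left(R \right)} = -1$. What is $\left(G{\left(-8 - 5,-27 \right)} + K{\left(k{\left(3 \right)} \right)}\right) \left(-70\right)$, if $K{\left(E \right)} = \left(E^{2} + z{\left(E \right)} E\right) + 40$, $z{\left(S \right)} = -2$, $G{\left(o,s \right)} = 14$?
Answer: $-4830$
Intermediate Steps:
$k{\left(M \right)} = 8 - M$ ($k{\left(M \right)} = 2 - \left(-6 + M\right) = 8 - M$)
$K{\left(E \right)} = 40 + E^{2} - 2 E$ ($K{\left(E \right)} = \left(E^{2} - 2 E\right) + 40 = 40 + E^{2} - 2 E$)
$\left(G{\left(-8 - 5,-27 \right)} + K{\left(k{\left(3 \right)} \right)}\right) \left(-70\right) = \left(14 + \left(40 + \left(8 - 3\right)^{2} - 2 \left(8 - 3\right)\right)\right) \left(-70\right) = \left(14 + \left(40 + 5^{2} - 10\right)\right) \left(-70\right) = \left(14 + \left(40 + 25 - 10\right)\right) \left(-70\right) = \left(14 + 55\right) \left(-70\right) = 69 \left(-70\right) = -4830$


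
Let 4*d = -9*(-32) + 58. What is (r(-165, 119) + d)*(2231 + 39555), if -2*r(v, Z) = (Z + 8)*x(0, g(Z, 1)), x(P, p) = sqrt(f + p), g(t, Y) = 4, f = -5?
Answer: 3614489 - 2653411*I ≈ 3.6145e+6 - 2.6534e+6*I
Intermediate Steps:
x(P, p) = sqrt(-5 + p)
d = 173/2 (d = (-9*(-32) + 58)/4 = (288 + 58)/4 = (1/4)*346 = 173/2 ≈ 86.500)
r(v, Z) = -I*(8 + Z)/2 (r(v, Z) = -(Z + 8)*sqrt(-5 + 4)/2 = -(8 + Z)*sqrt(-1)/2 = -(8 + Z)*I/2 = -I*(8 + Z)/2)
(r(-165, 119) + d)*(2231 + 39555) = (I*(-8 - 1*119)/2 + 173/2)*(2231 + 39555) = (I*(-8 - 119)/2 + 173/2)*41786 = ((1/2)*I*(-127) + 173/2)*41786 = (-127*I/2 + 173/2)*41786 = (173/2 - 127*I/2)*41786 = 3614489 - 2653411*I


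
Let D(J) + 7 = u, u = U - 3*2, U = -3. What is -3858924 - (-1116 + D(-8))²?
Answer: -5140348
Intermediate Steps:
u = -9 (u = -3 - 3*2 = -3 - 6 = -9)
D(J) = -16 (D(J) = -7 - 9 = -16)
-3858924 - (-1116 + D(-8))² = -3858924 - (-1116 - 16)² = -3858924 - 1*(-1132)² = -3858924 - 1*1281424 = -3858924 - 1281424 = -5140348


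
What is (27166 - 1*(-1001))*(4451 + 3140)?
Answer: 213815697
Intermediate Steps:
(27166 - 1*(-1001))*(4451 + 3140) = (27166 + 1001)*7591 = 28167*7591 = 213815697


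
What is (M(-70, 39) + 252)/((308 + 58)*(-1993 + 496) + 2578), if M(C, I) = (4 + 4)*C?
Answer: 77/136331 ≈ 0.00056480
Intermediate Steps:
M(C, I) = 8*C
(M(-70, 39) + 252)/((308 + 58)*(-1993 + 496) + 2578) = (8*(-70) + 252)/((308 + 58)*(-1993 + 496) + 2578) = (-560 + 252)/(366*(-1497) + 2578) = -308/(-547902 + 2578) = -308/(-545324) = -308*(-1/545324) = 77/136331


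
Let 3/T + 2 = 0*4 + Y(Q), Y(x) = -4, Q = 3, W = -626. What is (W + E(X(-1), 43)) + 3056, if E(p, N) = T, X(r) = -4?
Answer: 4859/2 ≈ 2429.5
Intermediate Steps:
T = -½ (T = 3/(-2 + (0*4 - 4)) = 3/(-2 + (0 - 4)) = 3/(-2 - 4) = 3/(-6) = 3*(-⅙) = -½ ≈ -0.50000)
E(p, N) = -½
(W + E(X(-1), 43)) + 3056 = (-626 - ½) + 3056 = -1253/2 + 3056 = 4859/2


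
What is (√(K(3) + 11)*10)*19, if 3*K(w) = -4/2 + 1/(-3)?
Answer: 380*√23/3 ≈ 607.47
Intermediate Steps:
K(w) = -7/9 (K(w) = (-4/2 + 1/(-3))/3 = (-4*½ + 1*(-⅓))/3 = (-2 - ⅓)/3 = (⅓)*(-7/3) = -7/9)
(√(K(3) + 11)*10)*19 = (√(-7/9 + 11)*10)*19 = (√(92/9)*10)*19 = ((2*√23/3)*10)*19 = (20*√23/3)*19 = 380*√23/3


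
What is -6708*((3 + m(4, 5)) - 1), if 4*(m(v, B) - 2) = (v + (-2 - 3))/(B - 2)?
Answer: -26273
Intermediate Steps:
m(v, B) = 2 + (-5 + v)/(4*(-2 + B)) (m(v, B) = 2 + ((v + (-2 - 3))/(B - 2))/4 = 2 + ((v - 5)/(-2 + B))/4 = 2 + ((-5 + v)/(-2 + B))/4 = 2 + (-5 + v)/(4*(-2 + B)))
-6708*((3 + m(4, 5)) - 1) = -6708*((3 + (-21 + 4 + 8*5)/(4*(-2 + 5))) - 1) = -6708*((3 + (¼)*(-21 + 4 + 40)/3) - 1) = -6708*((3 + (¼)*(⅓)*23) - 1) = -6708*((3 + 23/12) - 1) = -6708*(59/12 - 1) = -6708*47/12 = -26273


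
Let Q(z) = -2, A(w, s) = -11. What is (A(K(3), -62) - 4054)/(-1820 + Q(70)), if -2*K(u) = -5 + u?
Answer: 4065/1822 ≈ 2.2311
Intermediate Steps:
K(u) = 5/2 - u/2 (K(u) = -(-5 + u)/2 = 5/2 - u/2)
(A(K(3), -62) - 4054)/(-1820 + Q(70)) = (-11 - 4054)/(-1820 - 2) = -4065/(-1822) = -4065*(-1/1822) = 4065/1822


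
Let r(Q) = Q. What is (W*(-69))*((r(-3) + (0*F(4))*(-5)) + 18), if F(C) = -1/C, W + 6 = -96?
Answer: 105570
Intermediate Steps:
W = -102 (W = -6 - 96 = -102)
(W*(-69))*((r(-3) + (0*F(4))*(-5)) + 18) = (-102*(-69))*((-3 + (0*(-1/4))*(-5)) + 18) = 7038*((-3 + (0*(-1*1/4))*(-5)) + 18) = 7038*((-3 + (0*(-1/4))*(-5)) + 18) = 7038*((-3 + 0*(-5)) + 18) = 7038*((-3 + 0) + 18) = 7038*(-3 + 18) = 7038*15 = 105570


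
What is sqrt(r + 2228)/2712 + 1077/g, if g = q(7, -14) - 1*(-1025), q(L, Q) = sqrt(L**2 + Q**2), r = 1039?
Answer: 220785/210076 - 7539*sqrt(5)/1050380 + 11*sqrt(3)/904 ≈ 1.0560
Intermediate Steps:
g = 1025 + 7*sqrt(5) (g = sqrt(7**2 + (-14)**2) - 1*(-1025) = sqrt(49 + 196) + 1025 = sqrt(245) + 1025 = 7*sqrt(5) + 1025 = 1025 + 7*sqrt(5) ≈ 1040.7)
sqrt(r + 2228)/2712 + 1077/g = sqrt(1039 + 2228)/2712 + 1077/(1025 + 7*sqrt(5)) = sqrt(3267)*(1/2712) + 1077/(1025 + 7*sqrt(5)) = (33*sqrt(3))*(1/2712) + 1077/(1025 + 7*sqrt(5)) = 11*sqrt(3)/904 + 1077/(1025 + 7*sqrt(5)) = 1077/(1025 + 7*sqrt(5)) + 11*sqrt(3)/904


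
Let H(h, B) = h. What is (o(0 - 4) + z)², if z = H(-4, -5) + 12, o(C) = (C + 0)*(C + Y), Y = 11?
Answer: 400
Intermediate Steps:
o(C) = C*(11 + C) (o(C) = (C + 0)*(C + 11) = C*(11 + C))
z = 8 (z = -4 + 12 = 8)
(o(0 - 4) + z)² = ((0 - 4)*(11 + (0 - 4)) + 8)² = (-4*(11 - 4) + 8)² = (-4*7 + 8)² = (-28 + 8)² = (-20)² = 400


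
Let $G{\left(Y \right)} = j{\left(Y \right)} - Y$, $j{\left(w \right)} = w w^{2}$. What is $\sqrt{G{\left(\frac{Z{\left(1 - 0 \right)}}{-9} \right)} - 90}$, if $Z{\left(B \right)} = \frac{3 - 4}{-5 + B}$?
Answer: $\frac{i \sqrt{4197745}}{216} \approx 9.4854 i$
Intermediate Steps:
$Z{\left(B \right)} = - \frac{1}{-5 + B}$
$j{\left(w \right)} = w^{3}$
$G{\left(Y \right)} = Y^{3} - Y$
$\sqrt{G{\left(\frac{Z{\left(1 - 0 \right)}}{-9} \right)} - 90} = \sqrt{\left(\left(\frac{\left(-1\right) \frac{1}{-5 + \left(1 - 0\right)}}{-9}\right)^{3} - \frac{\left(-1\right) \frac{1}{-5 + \left(1 - 0\right)}}{-9}\right) - 90} = \sqrt{\left(\left(- \frac{1}{-5 + \left(1 + 0\right)} \left(- \frac{1}{9}\right)\right)^{3} - - \frac{1}{-5 + \left(1 + 0\right)} \left(- \frac{1}{9}\right)\right) - 90} = \sqrt{\left(\left(- \frac{1}{-5 + 1} \left(- \frac{1}{9}\right)\right)^{3} - - \frac{1}{-5 + 1} \left(- \frac{1}{9}\right)\right) - 90} = \sqrt{\left(\left(- \frac{1}{-4} \left(- \frac{1}{9}\right)\right)^{3} - - \frac{1}{-4} \left(- \frac{1}{9}\right)\right) - 90} = \sqrt{\left(\left(\left(-1\right) \left(- \frac{1}{4}\right) \left(- \frac{1}{9}\right)\right)^{3} - \left(-1\right) \left(- \frac{1}{4}\right) \left(- \frac{1}{9}\right)\right) - 90} = \sqrt{\left(\left(\frac{1}{4} \left(- \frac{1}{9}\right)\right)^{3} - \frac{1}{4} \left(- \frac{1}{9}\right)\right) - 90} = \sqrt{\left(\left(- \frac{1}{36}\right)^{3} - - \frac{1}{36}\right) - 90} = \sqrt{\left(- \frac{1}{46656} + \frac{1}{36}\right) - 90} = \sqrt{\frac{1295}{46656} - 90} = \sqrt{- \frac{4197745}{46656}} = \frac{i \sqrt{4197745}}{216}$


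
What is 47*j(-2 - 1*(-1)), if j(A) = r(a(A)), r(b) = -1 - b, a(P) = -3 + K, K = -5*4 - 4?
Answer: 1222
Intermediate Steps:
K = -24 (K = -20 - 4 = -24)
a(P) = -27 (a(P) = -3 - 24 = -27)
j(A) = 26 (j(A) = -1 - 1*(-27) = -1 + 27 = 26)
47*j(-2 - 1*(-1)) = 47*26 = 1222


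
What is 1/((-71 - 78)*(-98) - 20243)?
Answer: -1/5641 ≈ -0.00017727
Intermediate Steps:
1/((-71 - 78)*(-98) - 20243) = 1/(-149*(-98) - 20243) = 1/(14602 - 20243) = 1/(-5641) = -1/5641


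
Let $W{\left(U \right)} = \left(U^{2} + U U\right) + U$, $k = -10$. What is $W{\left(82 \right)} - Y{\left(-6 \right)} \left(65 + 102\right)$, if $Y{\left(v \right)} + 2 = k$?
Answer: $15534$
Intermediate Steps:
$Y{\left(v \right)} = -12$ ($Y{\left(v \right)} = -2 - 10 = -12$)
$W{\left(U \right)} = U + 2 U^{2}$ ($W{\left(U \right)} = \left(U^{2} + U^{2}\right) + U = 2 U^{2} + U = U + 2 U^{2}$)
$W{\left(82 \right)} - Y{\left(-6 \right)} \left(65 + 102\right) = 82 \left(1 + 2 \cdot 82\right) - - 12 \left(65 + 102\right) = 82 \left(1 + 164\right) - \left(-12\right) 167 = 82 \cdot 165 - -2004 = 13530 + 2004 = 15534$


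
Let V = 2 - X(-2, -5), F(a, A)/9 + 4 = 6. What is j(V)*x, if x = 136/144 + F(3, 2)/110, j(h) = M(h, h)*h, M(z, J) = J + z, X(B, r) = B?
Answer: 17552/495 ≈ 35.459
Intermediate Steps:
F(a, A) = 18 (F(a, A) = -36 + 9*6 = -36 + 54 = 18)
V = 4 (V = 2 - 1*(-2) = 2 + 2 = 4)
j(h) = 2*h² (j(h) = (h + h)*h = (2*h)*h = 2*h²)
x = 1097/990 (x = 136/144 + 18/110 = 136*(1/144) + 18*(1/110) = 17/18 + 9/55 = 1097/990 ≈ 1.1081)
j(V)*x = (2*4²)*(1097/990) = (2*16)*(1097/990) = 32*(1097/990) = 17552/495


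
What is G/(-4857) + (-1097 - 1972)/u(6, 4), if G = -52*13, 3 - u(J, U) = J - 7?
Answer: -14903429/19428 ≈ -767.11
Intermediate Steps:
u(J, U) = 10 - J (u(J, U) = 3 - (J - 7) = 3 - (-7 + J) = 3 + (7 - J) = 10 - J)
G = -676
G/(-4857) + (-1097 - 1972)/u(6, 4) = -676/(-4857) + (-1097 - 1972)/(10 - 1*6) = -676*(-1/4857) - 3069/(10 - 6) = 676/4857 - 3069/4 = -14903429/19428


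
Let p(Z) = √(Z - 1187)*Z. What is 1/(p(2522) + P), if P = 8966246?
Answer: 4483123/40192538043188 - 1261*√1335/40192538043188 ≈ 1.1039e-7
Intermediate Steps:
p(Z) = Z*√(-1187 + Z) (p(Z) = √(-1187 + Z)*Z = Z*√(-1187 + Z))
1/(p(2522) + P) = 1/(2522*√(-1187 + 2522) + 8966246) = 1/(2522*√1335 + 8966246) = 1/(8966246 + 2522*√1335)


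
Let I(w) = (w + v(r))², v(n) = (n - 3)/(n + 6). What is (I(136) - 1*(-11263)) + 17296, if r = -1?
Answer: 1170951/25 ≈ 46838.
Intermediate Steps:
v(n) = (-3 + n)/(6 + n)
I(w) = (-⅘ + w)² (I(w) = (w + (-3 - 1)/(6 - 1))² = (w - 4/5)² = (w + (⅕)*(-4))² = (w - ⅘)² = (-⅘ + w)²)
(I(136) - 1*(-11263)) + 17296 = ((-4 + 5*136)²/25 - 1*(-11263)) + 17296 = ((-4 + 680)²/25 + 11263) + 17296 = ((1/25)*676² + 11263) + 17296 = ((1/25)*456976 + 11263) + 17296 = (456976/25 + 11263) + 17296 = 738551/25 + 17296 = 1170951/25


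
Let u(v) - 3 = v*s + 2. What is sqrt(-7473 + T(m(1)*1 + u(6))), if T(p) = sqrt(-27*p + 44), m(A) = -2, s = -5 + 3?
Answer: sqrt(-7473 + sqrt(287)) ≈ 86.349*I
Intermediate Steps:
s = -2
u(v) = 5 - 2*v (u(v) = 3 + (v*(-2) + 2) = 3 + (-2*v + 2) = 3 + (2 - 2*v) = 5 - 2*v)
T(p) = sqrt(44 - 27*p)
sqrt(-7473 + T(m(1)*1 + u(6))) = sqrt(-7473 + sqrt(44 - 27*(-2*1 + (5 - 2*6)))) = sqrt(-7473 + sqrt(44 - 27*(-2 + (5 - 12)))) = sqrt(-7473 + sqrt(44 - 27*(-2 - 7))) = sqrt(-7473 + sqrt(44 - 27*(-9))) = sqrt(-7473 + sqrt(44 + 243)) = sqrt(-7473 + sqrt(287))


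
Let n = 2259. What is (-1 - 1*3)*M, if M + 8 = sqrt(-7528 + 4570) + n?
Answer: -9004 - 4*I*sqrt(2958) ≈ -9004.0 - 217.55*I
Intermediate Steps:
M = 2251 + I*sqrt(2958) (M = -8 + (sqrt(-7528 + 4570) + 2259) = -8 + (sqrt(-2958) + 2259) = -8 + (I*sqrt(2958) + 2259) = -8 + (2259 + I*sqrt(2958)) = 2251 + I*sqrt(2958) ≈ 2251.0 + 54.388*I)
(-1 - 1*3)*M = (-1 - 1*3)*(2251 + I*sqrt(2958)) = (-1 - 3)*(2251 + I*sqrt(2958)) = -4*(2251 + I*sqrt(2958)) = -9004 - 4*I*sqrt(2958)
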